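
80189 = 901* 89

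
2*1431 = 2862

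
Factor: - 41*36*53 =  - 2^2 * 3^2  *41^1*53^1 = -78228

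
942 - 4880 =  - 3938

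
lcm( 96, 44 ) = 1056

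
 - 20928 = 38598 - 59526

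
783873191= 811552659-27679468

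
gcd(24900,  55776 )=996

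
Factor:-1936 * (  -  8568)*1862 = 2^8*3^2*7^3*11^2*17^1*19^1 = 30886200576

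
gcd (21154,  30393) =1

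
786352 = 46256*17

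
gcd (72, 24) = 24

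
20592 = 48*429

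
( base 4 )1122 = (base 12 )76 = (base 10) 90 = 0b1011010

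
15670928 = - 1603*( - 9776)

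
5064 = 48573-43509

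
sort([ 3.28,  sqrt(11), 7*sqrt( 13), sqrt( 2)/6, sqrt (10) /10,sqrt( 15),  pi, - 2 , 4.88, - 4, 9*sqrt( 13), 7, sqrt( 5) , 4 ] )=[ - 4, - 2, sqrt(2) /6, sqrt( 10)/10, sqrt( 5), pi , 3.28, sqrt( 11 ), sqrt(15), 4, 4.88,7, 7*sqrt( 13), 9*sqrt( 13) ]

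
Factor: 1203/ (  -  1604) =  - 2^( - 2)*3^1 = - 3/4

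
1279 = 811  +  468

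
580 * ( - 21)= - 12180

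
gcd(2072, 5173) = 7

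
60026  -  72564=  - 12538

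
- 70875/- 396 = 7875/44=178.98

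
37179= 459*81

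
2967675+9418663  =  12386338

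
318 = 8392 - 8074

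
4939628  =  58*85166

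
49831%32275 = 17556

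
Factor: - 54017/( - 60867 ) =3^( - 2 )*19^1*2843^1*6763^(  -  1) 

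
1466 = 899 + 567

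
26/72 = 13/36 =0.36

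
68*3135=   213180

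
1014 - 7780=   -  6766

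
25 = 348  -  323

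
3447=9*383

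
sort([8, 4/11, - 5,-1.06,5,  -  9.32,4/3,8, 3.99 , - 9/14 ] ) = [ - 9.32, - 5,-1.06,-9/14,4/11, 4/3,  3.99,5,8, 8]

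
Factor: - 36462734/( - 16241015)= 2^1*5^( - 1)*11^1* 29^(  -  1)*16001^( - 1) * 236771^1 = 5208962/2320145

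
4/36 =1/9 = 0.11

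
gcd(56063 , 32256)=7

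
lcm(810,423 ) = 38070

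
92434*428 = 39561752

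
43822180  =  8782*4990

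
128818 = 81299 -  -47519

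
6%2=0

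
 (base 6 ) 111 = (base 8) 53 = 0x2B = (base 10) 43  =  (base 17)29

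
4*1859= 7436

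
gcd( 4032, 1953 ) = 63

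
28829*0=0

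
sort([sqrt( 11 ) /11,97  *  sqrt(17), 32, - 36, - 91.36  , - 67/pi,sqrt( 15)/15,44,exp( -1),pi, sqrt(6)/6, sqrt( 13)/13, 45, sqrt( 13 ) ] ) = [  -  91.36, - 36, - 67/pi, sqrt(  15)/15,sqrt(13)/13,sqrt( 11 )/11 , exp(  -  1 ), sqrt( 6)/6,  pi,sqrt( 13 ), 32,44, 45, 97 * sqrt( 17) ]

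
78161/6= 13026 + 5/6=   13026.83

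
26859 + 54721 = 81580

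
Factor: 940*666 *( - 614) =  - 384388560 = -  2^4* 3^2 *5^1*37^1*47^1*307^1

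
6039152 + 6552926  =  12592078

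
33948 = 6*5658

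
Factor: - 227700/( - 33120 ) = 55/8 = 2^( - 3)*5^1*11^1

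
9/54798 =3/18266= 0.00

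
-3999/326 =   -  3999/326  =  - 12.27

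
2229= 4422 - 2193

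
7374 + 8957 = 16331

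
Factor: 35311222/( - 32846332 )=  - 17655611/16423166 =- 2^( - 1)*8211583^(-1 )*17655611^1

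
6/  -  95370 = -1 + 15894/15895 = -  0.00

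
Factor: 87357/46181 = 3^1 * 37^1*787^1 *46181^( - 1 ) 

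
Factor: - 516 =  - 2^2 * 3^1*43^1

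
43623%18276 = 7071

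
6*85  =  510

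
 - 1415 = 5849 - 7264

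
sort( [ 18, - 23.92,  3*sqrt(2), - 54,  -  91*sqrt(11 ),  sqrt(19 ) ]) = [ - 91*sqrt(11), - 54,  -  23.92,3 *sqrt ( 2), sqrt(19 ),18 ] 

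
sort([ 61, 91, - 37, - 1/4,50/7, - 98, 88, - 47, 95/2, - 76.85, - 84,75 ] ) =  [ - 98, - 84,-76.85 , - 47, - 37, - 1/4,50/7 , 95/2, 61,75,  88, 91] 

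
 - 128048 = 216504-344552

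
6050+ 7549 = 13599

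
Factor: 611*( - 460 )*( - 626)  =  2^3 * 5^1*  13^1*23^1*47^1*313^1= 175943560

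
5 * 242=1210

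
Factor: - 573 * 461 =-264153 = - 3^1*191^1*  461^1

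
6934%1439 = 1178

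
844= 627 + 217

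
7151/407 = 7151/407 = 17.57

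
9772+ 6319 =16091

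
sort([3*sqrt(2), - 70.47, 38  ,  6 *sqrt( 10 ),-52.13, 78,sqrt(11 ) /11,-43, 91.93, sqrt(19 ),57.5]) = [-70.47, - 52.13, -43,sqrt( 11 ) /11,3*sqrt(2 ), sqrt(19 ), 6 * sqrt (10),38, 57.5 , 78,91.93]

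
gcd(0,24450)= 24450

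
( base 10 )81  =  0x51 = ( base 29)2n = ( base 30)2l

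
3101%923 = 332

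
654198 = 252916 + 401282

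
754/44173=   754/44173 = 0.02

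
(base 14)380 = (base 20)1F0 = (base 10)700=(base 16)2bc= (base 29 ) o4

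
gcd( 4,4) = 4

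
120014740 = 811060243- 691045503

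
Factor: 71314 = 2^1*181^1*197^1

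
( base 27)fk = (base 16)1A9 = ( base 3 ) 120202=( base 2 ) 110101001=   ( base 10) 425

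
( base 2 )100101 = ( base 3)1101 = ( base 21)1g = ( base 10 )37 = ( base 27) 1a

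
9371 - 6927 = 2444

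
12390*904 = 11200560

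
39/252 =13/84= 0.15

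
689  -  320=369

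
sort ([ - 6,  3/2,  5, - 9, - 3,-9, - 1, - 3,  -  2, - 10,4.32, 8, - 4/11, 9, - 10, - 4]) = [ - 10,-10, - 9, - 9, - 6, - 4, - 3 , - 3, - 2, - 1, - 4/11, 3/2,4.32, 5,8, 9]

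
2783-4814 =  - 2031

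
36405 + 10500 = 46905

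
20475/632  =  20475/632= 32.40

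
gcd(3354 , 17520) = 6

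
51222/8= 25611/4 = 6402.75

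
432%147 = 138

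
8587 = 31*277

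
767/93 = 767/93 = 8.25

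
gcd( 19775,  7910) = 3955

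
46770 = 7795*6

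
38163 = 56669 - 18506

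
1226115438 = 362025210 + 864090228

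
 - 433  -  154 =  - 587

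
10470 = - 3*( - 3490)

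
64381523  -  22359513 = 42022010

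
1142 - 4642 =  - 3500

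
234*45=10530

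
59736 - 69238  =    -  9502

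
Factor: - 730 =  - 2^1*5^1*73^1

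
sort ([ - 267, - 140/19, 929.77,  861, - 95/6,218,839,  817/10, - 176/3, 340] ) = [ - 267, - 176/3, - 95/6, - 140/19,817/10, 218,340,  839, 861, 929.77]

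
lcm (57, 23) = 1311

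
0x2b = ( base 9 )47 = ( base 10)43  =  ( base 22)1l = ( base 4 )223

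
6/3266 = 3/1633 = 0.00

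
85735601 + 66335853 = 152071454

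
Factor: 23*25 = 575 =5^2*23^1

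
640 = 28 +612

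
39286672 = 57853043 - 18566371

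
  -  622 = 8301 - 8923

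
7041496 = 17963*392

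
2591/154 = 2591/154  =  16.82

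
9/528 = 3/176=0.02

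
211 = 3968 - 3757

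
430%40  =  30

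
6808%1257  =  523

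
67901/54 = 67901/54  =  1257.43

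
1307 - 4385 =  - 3078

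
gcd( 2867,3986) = 1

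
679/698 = 679/698 = 0.97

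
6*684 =4104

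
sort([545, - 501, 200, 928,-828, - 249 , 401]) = [ - 828, - 501,  -  249,200, 401, 545,928 ]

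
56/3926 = 28/1963 = 0.01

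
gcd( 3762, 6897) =627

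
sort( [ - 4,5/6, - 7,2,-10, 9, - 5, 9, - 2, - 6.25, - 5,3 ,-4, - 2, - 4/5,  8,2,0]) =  [ -10 , - 7, - 6.25, -5,- 5, - 4, - 4, - 2,- 2,-4/5 , 0,5/6,  2,  2, 3,8,9 , 9 ]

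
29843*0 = 0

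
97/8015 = 97/8015  =  0.01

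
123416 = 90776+32640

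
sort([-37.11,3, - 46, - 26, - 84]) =[ - 84, - 46,-37.11, - 26,3] 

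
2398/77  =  31 + 1/7  =  31.14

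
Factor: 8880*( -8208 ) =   -  72887040= - 2^8*3^4*5^1*19^1*37^1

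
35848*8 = 286784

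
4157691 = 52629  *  79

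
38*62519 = 2375722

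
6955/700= 1391/140 = 9.94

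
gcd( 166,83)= 83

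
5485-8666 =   -  3181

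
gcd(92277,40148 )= 1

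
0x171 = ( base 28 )d5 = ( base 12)269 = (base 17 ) 14c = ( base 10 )369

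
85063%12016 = 951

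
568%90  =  28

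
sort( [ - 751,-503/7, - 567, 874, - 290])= [-751, - 567,-290 ,  -  503/7,874 ] 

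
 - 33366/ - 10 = 16683/5  =  3336.60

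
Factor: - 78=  - 2^1*3^1 * 13^1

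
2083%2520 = 2083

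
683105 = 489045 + 194060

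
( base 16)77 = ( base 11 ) A9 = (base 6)315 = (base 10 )119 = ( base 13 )92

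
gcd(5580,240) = 60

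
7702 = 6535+1167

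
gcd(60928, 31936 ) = 64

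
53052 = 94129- 41077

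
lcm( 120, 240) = 240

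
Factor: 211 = 211^1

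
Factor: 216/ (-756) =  - 2/7 = - 2^1*7^( - 1)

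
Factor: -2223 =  -3^2 * 13^1  *  19^1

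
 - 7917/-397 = 7917/397 = 19.94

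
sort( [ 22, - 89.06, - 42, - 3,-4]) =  [ - 89.06, - 42,  -  4, - 3,22 ]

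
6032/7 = 861  +  5/7 = 861.71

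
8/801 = 8/801=0.01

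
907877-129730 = 778147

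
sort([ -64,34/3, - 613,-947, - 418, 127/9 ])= [ - 947, - 613, - 418, - 64,34/3, 127/9] 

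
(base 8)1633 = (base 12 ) 64b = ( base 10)923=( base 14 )49D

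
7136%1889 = 1469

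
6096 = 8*762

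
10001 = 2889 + 7112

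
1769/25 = 70 + 19/25 = 70.76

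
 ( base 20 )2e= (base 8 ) 66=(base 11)4a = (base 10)54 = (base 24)26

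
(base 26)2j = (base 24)2N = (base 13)56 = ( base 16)47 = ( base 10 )71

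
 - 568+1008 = 440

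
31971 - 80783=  - 48812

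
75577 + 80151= 155728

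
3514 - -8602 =12116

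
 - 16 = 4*(- 4) 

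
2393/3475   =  2393/3475  =  0.69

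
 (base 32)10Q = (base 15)4a0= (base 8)2032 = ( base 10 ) 1050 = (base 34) UU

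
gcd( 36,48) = 12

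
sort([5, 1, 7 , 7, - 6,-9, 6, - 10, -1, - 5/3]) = [-10, - 9,-6, - 5/3,-1,1, 5, 6, 7,7]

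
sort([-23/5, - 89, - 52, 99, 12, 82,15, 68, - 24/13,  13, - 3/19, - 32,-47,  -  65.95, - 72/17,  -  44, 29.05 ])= [-89, - 65.95, - 52, - 47,-44,-32, - 23/5, - 72/17,-24/13,-3/19, 12,  13 , 15, 29.05,68,82, 99]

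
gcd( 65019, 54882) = 3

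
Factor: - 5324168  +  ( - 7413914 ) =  -12738082 = - 2^1 *7^1*909863^1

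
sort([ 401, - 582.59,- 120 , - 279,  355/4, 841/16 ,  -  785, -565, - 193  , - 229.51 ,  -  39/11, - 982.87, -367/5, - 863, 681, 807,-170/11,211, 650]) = [-982.87, - 863, - 785, - 582.59, -565, - 279, - 229.51,-193, - 120,- 367/5, - 170/11, - 39/11,841/16, 355/4 , 211,401, 650, 681,807]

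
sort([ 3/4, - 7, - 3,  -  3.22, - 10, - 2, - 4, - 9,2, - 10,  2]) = [ - 10, - 10, - 9, - 7, - 4, - 3.22, - 3,- 2,  3/4 , 2, 2] 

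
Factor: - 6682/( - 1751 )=2^1*13^1*17^( - 1)*103^(-1)*257^1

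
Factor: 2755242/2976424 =1377621/1488212 = 2^( - 2 )*3^3*7^1*11^ ( - 1) * 37^1*149^( - 1)*197^1*227^( - 1)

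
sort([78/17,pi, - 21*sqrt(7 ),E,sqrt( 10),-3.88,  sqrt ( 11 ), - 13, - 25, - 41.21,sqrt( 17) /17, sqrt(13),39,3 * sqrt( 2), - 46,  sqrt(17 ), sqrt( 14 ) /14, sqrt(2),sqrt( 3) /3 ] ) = [ - 21*sqrt( 7), - 46, - 41.21, -25, - 13, - 3.88 , sqrt( 17) /17,sqrt (14 )/14 , sqrt( 3 )/3, sqrt( 2 ),E,pi, sqrt( 10), sqrt( 11 ),sqrt( 13),  sqrt( 17), 3*sqrt(2),78/17,39 ] 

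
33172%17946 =15226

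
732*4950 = 3623400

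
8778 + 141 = 8919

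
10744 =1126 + 9618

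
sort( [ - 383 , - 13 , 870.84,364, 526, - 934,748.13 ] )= [ - 934, - 383, - 13,  364 , 526,748.13, 870.84 ]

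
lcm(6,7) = 42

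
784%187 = 36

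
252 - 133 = 119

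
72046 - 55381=16665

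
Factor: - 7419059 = - 107^1*69337^1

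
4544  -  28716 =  - 24172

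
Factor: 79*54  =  4266 = 2^1*3^3 * 79^1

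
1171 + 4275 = 5446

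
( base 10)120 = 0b1111000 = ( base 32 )3o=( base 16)78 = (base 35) 3f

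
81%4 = 1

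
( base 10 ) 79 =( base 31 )2h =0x4F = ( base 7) 142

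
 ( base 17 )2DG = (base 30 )R5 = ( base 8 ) 1457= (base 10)815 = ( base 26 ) 159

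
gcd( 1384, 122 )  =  2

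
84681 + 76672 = 161353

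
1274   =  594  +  680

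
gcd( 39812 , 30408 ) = 4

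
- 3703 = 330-4033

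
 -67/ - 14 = 4 + 11/14 = 4.79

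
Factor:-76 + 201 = 125 =5^3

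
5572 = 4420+1152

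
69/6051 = 23/2017 = 0.01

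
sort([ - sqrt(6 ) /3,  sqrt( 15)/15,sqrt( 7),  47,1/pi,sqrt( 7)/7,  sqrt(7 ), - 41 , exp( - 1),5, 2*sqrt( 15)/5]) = [ - 41 ,-sqrt (6)/3 , sqrt( 15)/15,1/pi,exp( - 1),sqrt( 7)/7,  2 * sqrt( 15)/5,sqrt ( 7 ),sqrt( 7), 5, 47 ] 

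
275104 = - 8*( - 34388 )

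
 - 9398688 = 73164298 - 82562986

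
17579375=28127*625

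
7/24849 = 7/24849 = 0.00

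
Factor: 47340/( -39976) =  - 2^(- 1 )*3^2*5^1 * 19^(- 1) = - 45/38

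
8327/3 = 2775 + 2/3 = 2775.67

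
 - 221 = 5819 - 6040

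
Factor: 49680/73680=3^2 * 23^1*307^( - 1) = 207/307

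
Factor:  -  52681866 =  - 2^1*3^1*8780311^1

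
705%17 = 8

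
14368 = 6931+7437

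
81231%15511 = 3676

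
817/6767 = 817/6767=0.12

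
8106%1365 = 1281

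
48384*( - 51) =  - 2467584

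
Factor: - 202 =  - 2^1*101^1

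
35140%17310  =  520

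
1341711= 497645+844066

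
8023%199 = 63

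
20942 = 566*37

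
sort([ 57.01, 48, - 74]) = [ - 74,48,  57.01]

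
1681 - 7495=-5814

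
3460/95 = 36 +8/19 = 36.42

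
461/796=461/796  =  0.58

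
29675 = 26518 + 3157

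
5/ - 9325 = -1/1865 = -0.00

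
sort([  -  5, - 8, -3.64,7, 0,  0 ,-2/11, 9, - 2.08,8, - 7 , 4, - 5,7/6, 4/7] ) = [ - 8, - 7,-5,-5, - 3.64,-2.08,  -  2/11, 0,  0,  4/7, 7/6, 4, 7, 8, 9 ]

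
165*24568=4053720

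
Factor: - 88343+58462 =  - 29881^1 = - 29881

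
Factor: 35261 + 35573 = 70834 = 2^1*107^1*331^1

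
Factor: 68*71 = 4828 = 2^2 * 17^1*71^1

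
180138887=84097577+96041310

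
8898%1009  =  826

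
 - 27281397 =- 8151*3347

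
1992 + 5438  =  7430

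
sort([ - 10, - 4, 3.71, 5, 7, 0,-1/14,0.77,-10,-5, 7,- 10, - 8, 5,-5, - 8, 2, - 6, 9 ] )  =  [  -  10, - 10, - 10, - 8, - 8, - 6, - 5, - 5, - 4, - 1/14, 0,0.77, 2,3.71,  5,5, 7,7, 9]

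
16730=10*1673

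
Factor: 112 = 2^4*7^1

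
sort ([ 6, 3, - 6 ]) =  [-6, 3, 6]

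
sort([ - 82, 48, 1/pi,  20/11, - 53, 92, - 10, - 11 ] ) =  [  -  82 , - 53, - 11,-10,1/pi, 20/11, 48, 92]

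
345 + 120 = 465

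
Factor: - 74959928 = -2^3*37^1*253243^1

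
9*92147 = 829323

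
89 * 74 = 6586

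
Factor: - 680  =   - 2^3*5^1*17^1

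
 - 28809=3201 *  ( - 9 )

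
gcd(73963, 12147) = 1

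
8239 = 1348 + 6891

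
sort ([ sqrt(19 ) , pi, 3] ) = [3, pi,  sqrt (19) ]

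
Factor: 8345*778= 6492410= 2^1* 5^1*389^1 *1669^1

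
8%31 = 8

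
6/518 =3/259 = 0.01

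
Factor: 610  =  2^1 * 5^1*61^1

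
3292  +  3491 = 6783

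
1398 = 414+984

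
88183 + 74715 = 162898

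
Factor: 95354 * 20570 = 2^2 * 5^1*7^3  *11^2*17^1*139^1=1961431780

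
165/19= 165/19 =8.68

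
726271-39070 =687201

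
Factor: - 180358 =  - 2^1*31^1 * 2909^1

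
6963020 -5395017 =1568003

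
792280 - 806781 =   -  14501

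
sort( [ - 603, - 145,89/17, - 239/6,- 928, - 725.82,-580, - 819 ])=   [ - 928, - 819, - 725.82, - 603, - 580 , - 145, - 239/6 , 89/17 ] 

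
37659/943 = 37659/943 = 39.94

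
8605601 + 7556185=16161786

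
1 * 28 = 28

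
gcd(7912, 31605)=43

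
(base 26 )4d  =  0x75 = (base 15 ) 7c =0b1110101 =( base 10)117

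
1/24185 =1/24185=   0.00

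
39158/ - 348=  - 19579/174 = - 112.52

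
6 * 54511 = 327066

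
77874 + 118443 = 196317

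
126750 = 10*12675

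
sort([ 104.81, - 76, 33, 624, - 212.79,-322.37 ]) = [- 322.37, - 212.79, - 76, 33, 104.81, 624]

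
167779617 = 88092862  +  79686755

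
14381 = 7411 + 6970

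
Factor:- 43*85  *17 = - 62135 = - 5^1*17^2 * 43^1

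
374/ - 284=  - 2 + 97/142 = - 1.32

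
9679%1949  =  1883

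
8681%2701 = 578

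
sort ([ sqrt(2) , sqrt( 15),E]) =[ sqrt( 2),E,  sqrt( 15 ) ] 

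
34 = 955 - 921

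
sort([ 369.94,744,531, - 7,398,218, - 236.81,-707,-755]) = [ - 755, - 707,-236.81, - 7,218, 369.94, 398,531, 744 ]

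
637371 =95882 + 541489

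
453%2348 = 453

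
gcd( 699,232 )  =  1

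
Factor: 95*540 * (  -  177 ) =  - 9080100 = - 2^2*3^4*5^2*19^1*59^1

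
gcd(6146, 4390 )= 878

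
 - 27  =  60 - 87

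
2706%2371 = 335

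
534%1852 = 534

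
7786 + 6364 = 14150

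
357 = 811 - 454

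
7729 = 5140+2589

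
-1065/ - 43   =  24 + 33/43 =24.77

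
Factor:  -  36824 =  - 2^3 * 4603^1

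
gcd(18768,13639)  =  23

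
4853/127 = 38 + 27/127 = 38.21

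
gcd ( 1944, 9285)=3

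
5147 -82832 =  - 77685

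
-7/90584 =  - 1 + 90577/90584 = - 0.00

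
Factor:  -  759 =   -  3^1*11^1 * 23^1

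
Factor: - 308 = -2^2*7^1*11^1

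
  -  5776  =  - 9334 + 3558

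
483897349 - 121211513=362685836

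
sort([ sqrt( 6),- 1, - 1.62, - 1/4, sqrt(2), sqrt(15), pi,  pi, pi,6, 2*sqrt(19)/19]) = [ - 1.62, - 1, - 1/4,2*sqrt(  19)/19, sqrt ( 2 ),sqrt (6), pi,pi,pi, sqrt(15), 6]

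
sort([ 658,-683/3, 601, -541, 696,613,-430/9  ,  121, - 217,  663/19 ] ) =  [ - 541, - 683/3, - 217,-430/9 , 663/19,121, 601, 613,658,696 ]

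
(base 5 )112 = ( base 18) 1E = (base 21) 1b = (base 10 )32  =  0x20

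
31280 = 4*7820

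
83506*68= 5678408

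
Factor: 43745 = 5^1 *13^1 * 673^1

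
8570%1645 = 345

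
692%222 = 26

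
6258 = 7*894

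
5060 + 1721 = 6781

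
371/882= 53/126 = 0.42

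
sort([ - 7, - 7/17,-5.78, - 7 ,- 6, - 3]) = [  -  7, - 7, - 6, - 5.78, - 3, - 7/17 ]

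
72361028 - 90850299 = - 18489271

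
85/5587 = 85/5587 = 0.02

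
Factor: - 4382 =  - 2^1*7^1*313^1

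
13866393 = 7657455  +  6208938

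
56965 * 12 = 683580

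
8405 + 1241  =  9646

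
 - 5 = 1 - 6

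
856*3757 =3215992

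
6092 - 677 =5415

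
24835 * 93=2309655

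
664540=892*745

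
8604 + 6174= 14778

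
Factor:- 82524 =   -  2^2*3^1*13^1*23^2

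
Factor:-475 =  - 5^2*19^1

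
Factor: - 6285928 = -2^3 * 11^1*61^1 * 1171^1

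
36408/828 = 3034/69 =43.97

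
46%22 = 2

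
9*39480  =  355320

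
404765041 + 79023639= 483788680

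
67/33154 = 67/33154 = 0.00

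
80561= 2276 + 78285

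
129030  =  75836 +53194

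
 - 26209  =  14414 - 40623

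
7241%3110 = 1021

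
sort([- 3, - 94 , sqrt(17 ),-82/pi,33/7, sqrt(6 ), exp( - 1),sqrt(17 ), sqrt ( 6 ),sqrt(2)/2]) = [ - 94, - 82/pi , -3,exp( -1 ),sqrt(2 ) /2, sqrt(6 ), sqrt ( 6 )  ,  sqrt( 17), sqrt(17),  33/7 ]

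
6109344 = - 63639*(- 96 )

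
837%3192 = 837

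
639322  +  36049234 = 36688556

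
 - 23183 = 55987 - 79170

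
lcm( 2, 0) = 0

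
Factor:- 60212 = - 2^2 * 15053^1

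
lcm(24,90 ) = 360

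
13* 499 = 6487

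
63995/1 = 63995= 63995.00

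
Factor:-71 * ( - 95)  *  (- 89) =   -  600305 = - 5^1*19^1 * 71^1*89^1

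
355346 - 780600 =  - 425254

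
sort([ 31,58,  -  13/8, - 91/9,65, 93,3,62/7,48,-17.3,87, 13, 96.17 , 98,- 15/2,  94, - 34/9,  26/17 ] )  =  [- 17.3, - 91/9 , - 15/2, - 34/9,- 13/8, 26/17, 3, 62/7, 13,31, 48, 58,  65 , 87, 93, 94,  96.17 , 98]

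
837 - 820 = 17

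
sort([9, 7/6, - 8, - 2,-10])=[ - 10, - 8, - 2,7/6 , 9]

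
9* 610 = 5490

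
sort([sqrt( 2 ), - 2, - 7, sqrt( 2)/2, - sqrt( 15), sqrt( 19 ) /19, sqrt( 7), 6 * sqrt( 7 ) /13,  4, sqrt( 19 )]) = [ - 7, - sqrt( 15 ), - 2, sqrt( 19 ) /19,sqrt( 2 ) /2, 6*sqrt(7 ) /13, sqrt( 2 ), sqrt( 7 ),4, sqrt( 19 ) ] 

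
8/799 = 8/799=0.01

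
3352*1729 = 5795608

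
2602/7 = 371 + 5/7 = 371.71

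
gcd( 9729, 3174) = 69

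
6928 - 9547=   -  2619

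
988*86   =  84968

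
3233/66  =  48+65/66 = 48.98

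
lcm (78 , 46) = 1794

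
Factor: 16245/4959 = 5^1*19^1  *  29^( - 1) = 95/29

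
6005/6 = 6005/6 = 1000.83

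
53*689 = 36517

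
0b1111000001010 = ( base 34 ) 6m6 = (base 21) h94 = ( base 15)242a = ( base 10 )7690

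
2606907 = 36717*71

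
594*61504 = 36533376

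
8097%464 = 209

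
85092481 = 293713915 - 208621434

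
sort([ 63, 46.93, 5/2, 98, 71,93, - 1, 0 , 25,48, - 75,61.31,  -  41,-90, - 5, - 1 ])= [ - 90, - 75 , - 41,-5, - 1, - 1,0,5/2,25,46.93,48, 61.31,63,71, 93,  98]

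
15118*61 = 922198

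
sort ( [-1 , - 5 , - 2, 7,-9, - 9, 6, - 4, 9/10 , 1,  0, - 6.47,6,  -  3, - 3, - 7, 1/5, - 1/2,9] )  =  [  -  9,- 9, - 7, - 6.47, - 5, - 4, - 3, - 3, - 2,-1, - 1/2,  0,1/5, 9/10,1, 6,6, 7 , 9]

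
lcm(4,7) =28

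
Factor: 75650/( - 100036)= -425/562  =  - 2^(- 1)*5^2 * 17^1*281^(-1) 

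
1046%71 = 52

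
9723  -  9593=130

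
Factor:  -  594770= - 2^1*5^1 * 11^1*5407^1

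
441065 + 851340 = 1292405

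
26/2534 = 13/1267=0.01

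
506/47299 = 506/47299=0.01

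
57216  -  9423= 47793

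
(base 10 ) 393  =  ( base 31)CL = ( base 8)611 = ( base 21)IF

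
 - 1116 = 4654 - 5770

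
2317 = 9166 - 6849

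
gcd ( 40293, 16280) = 407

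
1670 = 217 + 1453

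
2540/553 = 2540/553=4.59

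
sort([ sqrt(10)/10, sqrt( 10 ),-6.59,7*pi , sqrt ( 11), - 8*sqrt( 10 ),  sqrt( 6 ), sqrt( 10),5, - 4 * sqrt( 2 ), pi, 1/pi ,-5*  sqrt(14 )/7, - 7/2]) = [ - 8*sqrt(10), - 6.59, - 4* sqrt( 2), - 7/2,-5*sqrt( 14) /7, sqrt( 10)/10,  1/pi, sqrt( 6),pi, sqrt( 10),sqrt( 10), sqrt(11), 5, 7*pi ] 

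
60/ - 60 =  -1/1= - 1.00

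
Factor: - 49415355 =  - 3^2 * 5^1*11^1*99829^1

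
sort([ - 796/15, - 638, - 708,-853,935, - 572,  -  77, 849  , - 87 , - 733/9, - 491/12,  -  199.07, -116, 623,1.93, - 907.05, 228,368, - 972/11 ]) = [-907.05,  -  853, - 708, - 638,-572,-199.07, - 116,-972/11, - 87 , - 733/9, - 77, - 796/15,  -  491/12, 1.93,228, 368, 623, 849,935 ]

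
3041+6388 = 9429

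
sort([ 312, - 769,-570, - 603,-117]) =[ - 769, - 603, - 570,-117,  312] 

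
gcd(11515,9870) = 1645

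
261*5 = 1305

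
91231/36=91231/36  =  2534.19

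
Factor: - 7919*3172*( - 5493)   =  137979040524 = 2^2*3^1 *13^1*61^1*1831^1*7919^1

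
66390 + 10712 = 77102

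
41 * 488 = 20008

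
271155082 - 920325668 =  - 649170586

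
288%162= 126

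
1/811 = 1/811 =0.00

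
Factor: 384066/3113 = 2^1*3^2 * 11^(-1)*19^1*283^ ( - 1)*1123^1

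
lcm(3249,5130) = 97470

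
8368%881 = 439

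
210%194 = 16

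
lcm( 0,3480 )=0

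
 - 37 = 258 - 295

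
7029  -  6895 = 134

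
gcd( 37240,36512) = 56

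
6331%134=33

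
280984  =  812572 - 531588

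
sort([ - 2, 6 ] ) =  [-2,6 ] 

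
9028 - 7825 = 1203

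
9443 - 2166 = 7277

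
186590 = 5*37318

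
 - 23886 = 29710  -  53596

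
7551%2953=1645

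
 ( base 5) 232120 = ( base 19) 145c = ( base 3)102112111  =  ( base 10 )8410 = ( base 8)20332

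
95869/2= 47934 + 1/2 = 47934.50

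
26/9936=13/4968 = 0.00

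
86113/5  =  86113/5 = 17222.60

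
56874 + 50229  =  107103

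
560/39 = 560/39  =  14.36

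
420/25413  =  140/8471 = 0.02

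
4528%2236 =56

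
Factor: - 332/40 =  - 83/10 = - 2^( - 1)*5^( - 1 )*83^1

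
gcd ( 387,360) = 9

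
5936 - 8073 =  - 2137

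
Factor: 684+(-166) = 518= 2^1*7^1  *  37^1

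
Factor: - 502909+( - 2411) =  - 2^3*3^1*5^1*4211^1=-505320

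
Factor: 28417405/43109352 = 2^( - 3 )*3^( - 2 )*5^1*11^( -1 )*13^( - 1 )*53^( - 1 ) *79^( - 1 ) * 5683481^1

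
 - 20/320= - 1/16  =  - 0.06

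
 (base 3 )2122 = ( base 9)78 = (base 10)71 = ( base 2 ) 1000111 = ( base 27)2H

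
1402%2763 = 1402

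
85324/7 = 12189 + 1/7 = 12189.14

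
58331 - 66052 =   -  7721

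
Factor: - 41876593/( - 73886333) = 11^1 *17^1*223939^1*73886333^(-1) 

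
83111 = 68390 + 14721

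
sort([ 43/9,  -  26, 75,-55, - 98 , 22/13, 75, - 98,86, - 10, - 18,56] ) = [ - 98,  -  98,  -  55, -26, - 18,  -  10, 22/13, 43/9,56, 75,75,86]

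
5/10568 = 5/10568 = 0.00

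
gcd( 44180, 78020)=940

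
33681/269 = 33681/269= 125.21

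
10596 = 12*883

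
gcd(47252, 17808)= 4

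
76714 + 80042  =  156756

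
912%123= 51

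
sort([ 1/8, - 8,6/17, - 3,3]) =[ - 8 ,  -  3,1/8, 6/17, 3]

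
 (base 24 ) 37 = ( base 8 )117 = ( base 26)31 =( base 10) 79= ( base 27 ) 2p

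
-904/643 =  - 904/643 = - 1.41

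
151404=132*1147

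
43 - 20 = 23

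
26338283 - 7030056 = 19308227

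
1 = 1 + 0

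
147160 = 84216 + 62944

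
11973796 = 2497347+9476449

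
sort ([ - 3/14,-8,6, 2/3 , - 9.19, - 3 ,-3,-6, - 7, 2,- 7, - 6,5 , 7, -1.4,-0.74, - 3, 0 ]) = [ -9.19,-8, -7, -7 ,-6, - 6,-3,  -  3, -3, - 1.4, -0.74, - 3/14,0, 2/3, 2,5 , 6,  7] 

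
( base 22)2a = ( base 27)20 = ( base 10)54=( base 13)42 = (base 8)66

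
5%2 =1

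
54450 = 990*55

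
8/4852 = 2/1213 = 0.00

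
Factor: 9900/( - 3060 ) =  - 55/17= - 5^1* 11^1*17^( - 1 )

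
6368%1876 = 740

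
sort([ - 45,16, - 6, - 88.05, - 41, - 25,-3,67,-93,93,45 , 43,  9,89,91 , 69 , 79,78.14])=[ - 93,  -  88.05, - 45, - 41, - 25, -6, - 3,9,16,43,45,  67,69, 78.14, 79,89,91,93 ]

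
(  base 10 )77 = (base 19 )41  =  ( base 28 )2l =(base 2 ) 1001101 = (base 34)29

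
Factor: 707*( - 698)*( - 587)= 289676282  =  2^1*7^1 *101^1 *349^1*587^1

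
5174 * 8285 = 42866590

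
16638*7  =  116466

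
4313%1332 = 317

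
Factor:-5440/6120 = - 8/9 = -  2^3*3^( - 2) 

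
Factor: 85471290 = 2^1*3^2*5^1 * 811^1*1171^1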